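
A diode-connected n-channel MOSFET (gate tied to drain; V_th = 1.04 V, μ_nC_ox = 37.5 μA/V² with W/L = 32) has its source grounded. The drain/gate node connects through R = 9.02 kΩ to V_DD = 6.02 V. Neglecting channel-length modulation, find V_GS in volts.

V_GS = 1.91 V

With gate tied to drain, V_GS = V_DS ≥ V_GS − V_th, so the device is in saturation.
k_n = μ_nC_ox · (W/L) = 1.2 mA/V².
KCL at the drain: ½ k_n (V_GS − V_th)² = (V_DD − V_GS)/R.
Let x = V_GS − 1.04. Then 5.41 x² + x − 4.98 = 0, giving x = 0.871 V (positive root), so V_GS = 1.91 V.
I_D = (V_DD − V_GS)/R = (6.02 − 1.91) / 9.02 = 0.456 mA.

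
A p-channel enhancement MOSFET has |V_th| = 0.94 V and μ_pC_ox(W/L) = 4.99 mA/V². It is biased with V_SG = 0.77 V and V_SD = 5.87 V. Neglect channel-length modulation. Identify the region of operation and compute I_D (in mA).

Cutoff; I_D = 0 mA

V_SG = 0.77 V < |V_th| = 0.94 V, so the transistor is in cutoff.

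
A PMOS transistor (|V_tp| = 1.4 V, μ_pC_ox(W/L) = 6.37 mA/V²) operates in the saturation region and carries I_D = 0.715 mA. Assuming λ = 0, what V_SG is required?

V_SG = 1.87 V

In saturation I_D = ½ k_p (V_SG − |V_tp|)², so V_SG − |V_tp| = √(2 I_D / k_p) = √(2 × 0.715 / 6.37) = 0.474 V.
V_SG = 1.4 + 0.474 = 1.87 V.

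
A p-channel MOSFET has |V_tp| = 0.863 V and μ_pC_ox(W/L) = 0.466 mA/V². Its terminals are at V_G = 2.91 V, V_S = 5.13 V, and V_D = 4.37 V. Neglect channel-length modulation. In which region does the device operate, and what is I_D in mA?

V_SG = V_S − V_G = 5.13 − 2.91 = 2.22 V; V_SD = V_S − V_D = 5.13 − 4.37 = 0.76 V.
V_ov = V_SG − |V_tp| = 2.22 − 0.863 = 1.36 V.
Since V_SD = 0.76 V < V_ov = 1.36 V, the device is in the triode region.
I_D = k_p [V_ov · V_SD − ½ V_SD²] = 0.466 × [1.36 × 0.76 − 0.5 × 0.76²] = 0.346 mA.

Triode; I_D = 0.346 mA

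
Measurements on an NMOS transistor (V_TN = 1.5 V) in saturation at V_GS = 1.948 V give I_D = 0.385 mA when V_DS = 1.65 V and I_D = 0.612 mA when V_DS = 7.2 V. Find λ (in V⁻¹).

With V_GS fixed, I_D ∝ (1 + λ V_DS) in saturation, so I_D2/I_D1 = (1 + λ V_DS2)/(1 + λ V_DS1).
0.612/0.385 = 1.59 = (1 + 7.2 λ)/(1 + 1.65 λ).
Solving: λ (I_D1 V_DS2 − I_D2 V_DS1) = I_D2 − I_D1, so λ = (0.612 − 0.385) / (0.385 × 7.2 − 0.612 × 1.65) = 0.227 / 1.76 = 0.129 V⁻¹.

λ = 0.129 V⁻¹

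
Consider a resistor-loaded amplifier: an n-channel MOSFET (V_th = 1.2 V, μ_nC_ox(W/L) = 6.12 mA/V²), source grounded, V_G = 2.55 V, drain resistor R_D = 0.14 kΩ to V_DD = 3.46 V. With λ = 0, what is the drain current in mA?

V_GS = V_G = 2.55 V, so V_ov = 2.55 − 1.2 = 1.35 V.
Assume saturation: I_D = ½ k_n V_ov² = 0.5 × 6.12 × 1.35² = 5.58 mA, giving V_DS = V_DD − I_D R_D = 3.46 − 5.58 × 0.14 = 2.68 V.
V_DS = 2.68 V ≥ V_ov = 1.35 V, confirming saturation.

I_D = 5.58 mA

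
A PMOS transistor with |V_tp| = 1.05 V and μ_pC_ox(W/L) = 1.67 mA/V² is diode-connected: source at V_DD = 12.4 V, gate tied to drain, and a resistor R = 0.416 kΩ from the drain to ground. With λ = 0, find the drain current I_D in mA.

With gate tied to drain, V_SG = V_SD ≥ V_SG − |V_tp|, so the device is in saturation.
KCL at the drain: ½ k_p (V_SG − |V_tp|)² = (V_DD − V_SG)/R.
Let x = V_SG − 1.05. Then 0.347 x² + x − 11.35 = 0, giving x = 4.46 V (positive root), so V_SG = 5.51 V.
I_D = (V_DD − V_SG)/R = (12.4 − 5.51) / 0.416 = 16.6 mA.

I_D = 16.6 mA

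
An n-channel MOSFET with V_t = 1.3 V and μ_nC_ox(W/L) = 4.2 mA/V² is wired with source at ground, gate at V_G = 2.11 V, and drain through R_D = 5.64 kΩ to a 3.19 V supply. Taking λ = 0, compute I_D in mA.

I_D = 0.534 mA

V_GS = V_G = 2.11 V, so V_ov = 2.11 − 1.3 = 0.81 V.
Assume saturation: I_D = ½ k_n V_ov² = 0.5 × 4.2 × 0.81² = 1.38 mA, giving V_DS = V_DD − I_D R_D = 3.19 − 1.38 × 5.64 = -4.58 V.
But -4.58 V < V_ov = 0.81 V, so the device is actually in triode.
In triode I_D = k_n[V_ov V_DS − ½ V_DS²] and I_D = (V_DD − V_DS)/R_D. Equating: 11.8 V_DS² − 20.19 V_DS + 3.19 = 0, giving V_DS = 0.176 V (the root below V_ov).
I_D = (3.19 − 0.176) / 5.64 = 0.534 mA.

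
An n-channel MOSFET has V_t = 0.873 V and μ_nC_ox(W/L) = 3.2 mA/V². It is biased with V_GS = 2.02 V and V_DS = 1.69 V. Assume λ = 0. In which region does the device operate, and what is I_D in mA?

Saturation; I_D = 2.10 mA

V_ov = V_GS − V_t = 2.02 − 0.873 = 1.15 V.
Since V_DS = 1.69 V ≥ V_ov = 1.15 V, the device is in saturation.
I_D = ½ k_n V_ov² = 0.5 × 3.2 × 1.15² = 2.1 mA.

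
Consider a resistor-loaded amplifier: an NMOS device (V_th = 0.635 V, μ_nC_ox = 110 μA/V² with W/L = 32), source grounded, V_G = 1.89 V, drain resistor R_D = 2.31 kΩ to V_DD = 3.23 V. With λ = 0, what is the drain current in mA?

I_D = 1.26 mA

V_GS = V_G = 1.89 V, so V_ov = 1.89 − 0.635 = 1.25 V.
k_n = μ_nC_ox · (W/L) = 3.52 mA/V².
Assume saturation: I_D = ½ k_n V_ov² = 0.5 × 3.52 × 1.25² = 2.77 mA, giving V_DS = V_DD − I_D R_D = 3.23 − 2.77 × 2.31 = -3.17 V.
But -3.17 V < V_ov = 1.25 V, so the device is actually in triode.
In triode I_D = k_n[V_ov V_DS − ½ V_DS²] and I_D = (V_DD − V_DS)/R_D. Equating: 4.07 V_DS² − 11.2 V_DS + 3.23 = 0, giving V_DS = 0.327 V (the root below V_ov).
I_D = (3.23 − 0.327) / 2.31 = 1.26 mA.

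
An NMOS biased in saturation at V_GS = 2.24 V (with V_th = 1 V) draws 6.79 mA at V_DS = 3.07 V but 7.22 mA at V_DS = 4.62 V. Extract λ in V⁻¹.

λ = 0.0467 V⁻¹

With V_GS fixed, I_D ∝ (1 + λ V_DS) in saturation, so I_D2/I_D1 = (1 + λ V_DS2)/(1 + λ V_DS1).
7.22/6.79 = 1.063 = (1 + 4.62 λ)/(1 + 3.07 λ).
Solving: λ (I_D1 V_DS2 − I_D2 V_DS1) = I_D2 − I_D1, so λ = (7.22 − 6.79) / (6.79 × 4.62 − 7.22 × 3.07) = 0.43 / 9.2 = 0.0467 V⁻¹.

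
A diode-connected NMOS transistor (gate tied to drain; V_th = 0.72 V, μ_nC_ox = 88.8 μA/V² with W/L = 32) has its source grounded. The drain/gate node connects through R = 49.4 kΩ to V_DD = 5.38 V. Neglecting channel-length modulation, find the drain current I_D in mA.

With gate tied to drain, V_GS = V_DS ≥ V_GS − V_th, so the device is in saturation.
k_n = μ_nC_ox · (W/L) = 2.842 mA/V².
KCL at the drain: ½ k_n (V_GS − V_th)² = (V_DD − V_GS)/R.
Let x = V_GS − 0.72. Then 70.2 x² + x − 4.66 = 0, giving x = 0.251 V (positive root), so V_GS = 0.971 V.
I_D = (V_DD − V_GS)/R = (5.38 − 0.971) / 49.4 = 0.0893 mA.

I_D = 0.0893 mA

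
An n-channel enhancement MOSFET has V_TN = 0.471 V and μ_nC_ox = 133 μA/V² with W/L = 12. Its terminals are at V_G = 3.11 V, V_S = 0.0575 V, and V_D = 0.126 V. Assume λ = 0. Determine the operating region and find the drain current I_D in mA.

Triode; I_D = 0.278 mA

V_GS = V_G − V_S = 3.11 − 0.0575 = 3.05 V; V_DS = V_D − V_S = 0.126 − 0.0575 = 0.0685 V.
k_n = μ_nC_ox · (W/L) = 1.596 mA/V².
V_ov = V_GS − V_TN = 3.05 − 0.471 = 2.58 V.
Since V_DS = 0.0685 V < V_ov = 2.58 V, the device is in the triode region.
I_D = k_n [V_ov · V_DS − ½ V_DS²] = 1.596 × [2.58 × 0.0685 − 0.5 × 0.0685²] = 0.278 mA.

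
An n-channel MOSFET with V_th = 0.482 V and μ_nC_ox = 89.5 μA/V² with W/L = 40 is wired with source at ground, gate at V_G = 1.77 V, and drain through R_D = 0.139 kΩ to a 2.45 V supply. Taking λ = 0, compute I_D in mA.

I_D = 2.97 mA

V_GS = V_G = 1.77 V, so V_ov = 1.77 − 0.482 = 1.29 V.
k_n = μ_nC_ox · (W/L) = 3.58 mA/V².
Assume saturation: I_D = ½ k_n V_ov² = 0.5 × 3.58 × 1.29² = 2.97 mA, giving V_DS = V_DD − I_D R_D = 2.45 − 2.97 × 0.139 = 2.04 V.
V_DS = 2.04 V ≥ V_ov = 1.29 V, confirming saturation.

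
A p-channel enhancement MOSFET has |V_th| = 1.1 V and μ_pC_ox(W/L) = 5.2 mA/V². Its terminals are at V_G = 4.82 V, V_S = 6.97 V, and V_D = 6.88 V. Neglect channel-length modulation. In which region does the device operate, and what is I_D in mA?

Triode; I_D = 0.470 mA

V_SG = V_S − V_G = 6.97 − 4.82 = 2.15 V; V_SD = V_S − V_D = 6.97 − 6.88 = 0.09 V.
V_ov = V_SG − |V_th| = 2.15 − 1.1 = 1.05 V.
Since V_SD = 0.09 V < V_ov = 1.05 V, the device is in the triode region.
I_D = k_p [V_ov · V_SD − ½ V_SD²] = 5.2 × [1.05 × 0.09 − 0.5 × 0.09²] = 0.47 mA.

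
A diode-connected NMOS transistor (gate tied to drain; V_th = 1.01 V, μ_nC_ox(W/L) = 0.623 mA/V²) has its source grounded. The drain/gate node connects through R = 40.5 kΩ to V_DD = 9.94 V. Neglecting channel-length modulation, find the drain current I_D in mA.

With gate tied to drain, V_GS = V_DS ≥ V_GS − V_th, so the device is in saturation.
KCL at the drain: ½ k_n (V_GS − V_th)² = (V_DD − V_GS)/R.
Let x = V_GS − 1.01. Then 12.6 x² + x − 8.93 = 0, giving x = 0.803 V (positive root), so V_GS = 1.81 V.
I_D = (V_DD − V_GS)/R = (9.94 − 1.81) / 40.5 = 0.201 mA.

I_D = 0.201 mA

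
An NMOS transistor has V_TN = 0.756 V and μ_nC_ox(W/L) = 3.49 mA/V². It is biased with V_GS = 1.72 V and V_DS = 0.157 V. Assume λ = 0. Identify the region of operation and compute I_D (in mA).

V_ov = V_GS − V_TN = 1.72 − 0.756 = 0.964 V.
Since V_DS = 0.157 V < V_ov = 0.964 V, the device is in the triode region.
I_D = k_n [V_ov · V_DS − ½ V_DS²] = 3.49 × [0.964 × 0.157 − 0.5 × 0.157²] = 0.485 mA.

Triode; I_D = 0.485 mA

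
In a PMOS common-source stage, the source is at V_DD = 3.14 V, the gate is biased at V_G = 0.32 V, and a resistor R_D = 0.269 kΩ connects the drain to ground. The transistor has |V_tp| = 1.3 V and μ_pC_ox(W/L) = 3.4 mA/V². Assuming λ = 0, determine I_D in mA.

V_SG = V_DD − V_G = 3.14 − 0.32 = 2.82 V, so V_ov = 2.82 − 1.3 = 1.52 V.
Assume saturation: I_D = ½ k_p V_ov² = 0.5 × 3.4 × 1.52² = 3.93 mA, giving V_SD = V_DD − I_D R_D = 3.14 − 3.93 × 0.269 = 2.08 V.
V_SD = 2.08 V ≥ V_ov = 1.52 V, confirming saturation.

I_D = 3.93 mA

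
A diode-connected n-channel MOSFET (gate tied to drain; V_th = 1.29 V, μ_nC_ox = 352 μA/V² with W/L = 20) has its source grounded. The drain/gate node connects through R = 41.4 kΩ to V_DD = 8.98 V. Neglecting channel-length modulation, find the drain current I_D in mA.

With gate tied to drain, V_GS = V_DS ≥ V_GS − V_th, so the device is in saturation.
k_n = μ_nC_ox · (W/L) = 7.04 mA/V².
KCL at the drain: ½ k_n (V_GS − V_th)² = (V_DD − V_GS)/R.
Let x = V_GS − 1.29. Then 146 x² + x − 7.69 = 0, giving x = 0.226 V (positive root), so V_GS = 1.52 V.
I_D = (V_DD − V_GS)/R = (8.98 − 1.52) / 41.4 = 0.18 mA.

I_D = 0.180 mA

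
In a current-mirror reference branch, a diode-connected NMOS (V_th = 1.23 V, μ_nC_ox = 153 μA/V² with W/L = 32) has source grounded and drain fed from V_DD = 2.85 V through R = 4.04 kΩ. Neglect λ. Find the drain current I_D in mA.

With gate tied to drain, V_GS = V_DS ≥ V_GS − V_th, so the device is in saturation.
k_n = μ_nC_ox · (W/L) = 4.896 mA/V².
KCL at the drain: ½ k_n (V_GS − V_th)² = (V_DD − V_GS)/R.
Let x = V_GS − 1.23. Then 9.89 x² + x − 1.62 = 0, giving x = 0.357 V (positive root), so V_GS = 1.59 V.
I_D = (V_DD − V_GS)/R = (2.85 − 1.59) / 4.04 = 0.313 mA.

I_D = 0.313 mA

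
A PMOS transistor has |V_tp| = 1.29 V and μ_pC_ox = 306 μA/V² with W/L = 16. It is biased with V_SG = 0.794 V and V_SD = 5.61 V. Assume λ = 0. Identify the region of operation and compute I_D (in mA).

Cutoff; I_D = 0 mA

V_SG = 0.794 V < |V_tp| = 1.29 V, so the transistor is in cutoff.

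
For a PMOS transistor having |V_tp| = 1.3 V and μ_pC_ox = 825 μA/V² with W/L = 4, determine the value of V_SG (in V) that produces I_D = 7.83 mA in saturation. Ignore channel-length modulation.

k_p = μ_pC_ox · (W/L) = 3.3 mA/V².
In saturation I_D = ½ k_p (V_SG − |V_tp|)², so V_SG − |V_tp| = √(2 I_D / k_p) = √(2 × 7.83 / 3.3) = 2.18 V.
V_SG = 1.3 + 2.18 = 3.48 V.

V_SG = 3.48 V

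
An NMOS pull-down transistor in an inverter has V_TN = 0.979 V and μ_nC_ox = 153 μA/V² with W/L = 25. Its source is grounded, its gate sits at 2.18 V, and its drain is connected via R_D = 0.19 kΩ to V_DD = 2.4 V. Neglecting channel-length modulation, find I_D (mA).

I_D = 2.76 mA

V_GS = V_G = 2.18 V, so V_ov = 2.18 − 0.979 = 1.2 V.
k_n = μ_nC_ox · (W/L) = 3.825 mA/V².
Assume saturation: I_D = ½ k_n V_ov² = 0.5 × 3.825 × 1.2² = 2.76 mA, giving V_DS = V_DD − I_D R_D = 2.4 − 2.76 × 0.19 = 1.88 V.
V_DS = 1.88 V ≥ V_ov = 1.2 V, confirming saturation.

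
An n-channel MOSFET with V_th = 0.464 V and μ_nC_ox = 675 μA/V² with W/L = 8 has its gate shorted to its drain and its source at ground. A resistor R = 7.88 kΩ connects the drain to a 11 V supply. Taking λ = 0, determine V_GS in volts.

With gate tied to drain, V_GS = V_DS ≥ V_GS − V_th, so the device is in saturation.
k_n = μ_nC_ox · (W/L) = 5.4 mA/V².
KCL at the drain: ½ k_n (V_GS − V_th)² = (V_DD − V_GS)/R.
Let x = V_GS − 0.464. Then 21.3 x² + x − 10.54 = 0, giving x = 0.681 V (positive root), so V_GS = 1.14 V.
I_D = (V_DD − V_GS)/R = (11 − 1.14) / 7.88 = 1.25 mA.

V_GS = 1.14 V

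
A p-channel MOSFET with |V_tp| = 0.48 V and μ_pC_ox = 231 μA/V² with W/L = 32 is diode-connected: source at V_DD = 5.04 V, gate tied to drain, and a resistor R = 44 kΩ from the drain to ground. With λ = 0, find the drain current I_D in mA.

With gate tied to drain, V_SG = V_SD ≥ V_SG − |V_tp|, so the device is in saturation.
k_p = μ_pC_ox · (W/L) = 7.392 mA/V².
KCL at the drain: ½ k_p (V_SG − |V_tp|)² = (V_DD − V_SG)/R.
Let x = V_SG − 0.48. Then 163 x² + x − 4.56 = 0, giving x = 0.164 V (positive root), so V_SG = 0.644 V.
I_D = (V_DD − V_SG)/R = (5.04 − 0.644) / 44 = 0.0999 mA.

I_D = 0.0999 mA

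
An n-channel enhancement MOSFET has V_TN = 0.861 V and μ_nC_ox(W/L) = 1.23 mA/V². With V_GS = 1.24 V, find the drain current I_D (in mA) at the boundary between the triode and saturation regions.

At the boundary V_DS = V_ov = V_GS − V_TN = 1.24 − 0.861 = 0.379 V.
I_D = ½ k_n V_ov² = 0.5 × 1.23 × 0.379² = 0.0883 mA.

I_D = 0.0883 mA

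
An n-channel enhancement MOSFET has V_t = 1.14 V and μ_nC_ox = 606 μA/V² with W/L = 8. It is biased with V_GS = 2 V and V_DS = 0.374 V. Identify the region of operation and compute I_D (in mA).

k_n = μ_nC_ox · (W/L) = 4.848 mA/V².
V_ov = V_GS − V_t = 2 − 1.14 = 0.86 V.
Since V_DS = 0.374 V < V_ov = 0.86 V, the device is in the triode region.
I_D = k_n [V_ov · V_DS − ½ V_DS²] = 4.848 × [0.86 × 0.374 − 0.5 × 0.374²] = 1.22 mA.

Triode; I_D = 1.22 mA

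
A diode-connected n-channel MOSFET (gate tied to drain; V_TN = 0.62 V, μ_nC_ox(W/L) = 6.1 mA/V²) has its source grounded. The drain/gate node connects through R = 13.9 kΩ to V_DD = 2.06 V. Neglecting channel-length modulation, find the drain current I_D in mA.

I_D = 0.0912 mA

With gate tied to drain, V_GS = V_DS ≥ V_GS − V_TN, so the device is in saturation.
KCL at the drain: ½ k_n (V_GS − V_TN)² = (V_DD − V_GS)/R.
Let x = V_GS − 0.62. Then 42.4 x² + x − 1.44 = 0, giving x = 0.173 V (positive root), so V_GS = 0.793 V.
I_D = (V_DD − V_GS)/R = (2.06 − 0.793) / 13.9 = 0.0912 mA.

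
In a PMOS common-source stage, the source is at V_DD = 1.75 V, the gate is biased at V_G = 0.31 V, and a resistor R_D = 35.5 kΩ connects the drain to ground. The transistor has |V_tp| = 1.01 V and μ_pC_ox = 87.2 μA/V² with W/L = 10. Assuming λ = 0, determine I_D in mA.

V_SG = V_DD − V_G = 1.75 − 0.31 = 1.44 V, so V_ov = 1.44 − 1.01 = 0.43 V.
k_p = μ_pC_ox · (W/L) = 0.872 mA/V².
Assume saturation: I_D = ½ k_p V_ov² = 0.5 × 0.872 × 0.43² = 0.0806 mA, giving V_SD = V_DD − I_D R_D = 1.75 − 0.0806 × 35.5 = -1.11 V.
But -1.11 V < V_ov = 0.43 V, so the device is actually in triode.
In triode I_D = k_p[V_ov V_SD − ½ V_SD²] and I_D = (V_DD − V_SD)/R_D. Equating: 15.5 V_SD² − 14.31 V_SD + 1.75 = 0, giving V_SD = 0.145 V (the root below V_ov).
I_D = (1.75 − 0.145) / 35.5 = 0.0452 mA.

I_D = 0.0452 mA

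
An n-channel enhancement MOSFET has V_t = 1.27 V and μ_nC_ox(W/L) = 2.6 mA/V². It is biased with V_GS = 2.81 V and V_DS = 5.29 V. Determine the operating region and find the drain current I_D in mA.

V_ov = V_GS − V_t = 2.81 − 1.27 = 1.54 V.
Since V_DS = 5.29 V ≥ V_ov = 1.54 V, the device is in saturation.
I_D = ½ k_n V_ov² = 0.5 × 2.6 × 1.54² = 3.08 mA.

Saturation; I_D = 3.08 mA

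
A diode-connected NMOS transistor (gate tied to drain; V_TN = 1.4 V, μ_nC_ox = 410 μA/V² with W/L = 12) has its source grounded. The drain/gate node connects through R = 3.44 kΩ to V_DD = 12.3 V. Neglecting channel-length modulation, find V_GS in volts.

V_GS = 2.48 V

With gate tied to drain, V_GS = V_DS ≥ V_GS − V_TN, so the device is in saturation.
k_n = μ_nC_ox · (W/L) = 4.92 mA/V².
KCL at the drain: ½ k_n (V_GS − V_TN)² = (V_DD − V_GS)/R.
Let x = V_GS − 1.4. Then 8.46 x² + x − 10.9 = 0, giving x = 1.08 V (positive root), so V_GS = 2.48 V.
I_D = (V_DD − V_GS)/R = (12.3 − 2.48) / 3.44 = 2.86 mA.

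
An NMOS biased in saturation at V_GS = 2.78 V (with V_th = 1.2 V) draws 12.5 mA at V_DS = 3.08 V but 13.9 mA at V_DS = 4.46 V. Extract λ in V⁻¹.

λ = 0.108 V⁻¹

With V_GS fixed, I_D ∝ (1 + λ V_DS) in saturation, so I_D2/I_D1 = (1 + λ V_DS2)/(1 + λ V_DS1).
13.9/12.5 = 1.112 = (1 + 4.46 λ)/(1 + 3.08 λ).
Solving: λ (I_D1 V_DS2 − I_D2 V_DS1) = I_D2 − I_D1, so λ = (13.9 − 12.5) / (12.5 × 4.46 − 13.9 × 3.08) = 1.4 / 12.9 = 0.108 V⁻¹.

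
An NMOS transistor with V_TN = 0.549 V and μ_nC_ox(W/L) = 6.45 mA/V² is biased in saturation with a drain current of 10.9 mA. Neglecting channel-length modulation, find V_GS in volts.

V_GS = 2.39 V

In saturation I_D = ½ k_n (V_GS − V_TN)², so V_GS − V_TN = √(2 I_D / k_n) = √(2 × 10.9 / 6.45) = 1.84 V.
V_GS = 0.549 + 1.84 = 2.39 V.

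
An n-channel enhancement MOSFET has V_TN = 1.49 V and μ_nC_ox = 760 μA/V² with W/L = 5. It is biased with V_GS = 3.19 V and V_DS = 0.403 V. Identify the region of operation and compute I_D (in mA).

Triode; I_D = 2.29 mA

k_n = μ_nC_ox · (W/L) = 3.8 mA/V².
V_ov = V_GS − V_TN = 3.19 − 1.49 = 1.7 V.
Since V_DS = 0.403 V < V_ov = 1.7 V, the device is in the triode region.
I_D = k_n [V_ov · V_DS − ½ V_DS²] = 3.8 × [1.7 × 0.403 − 0.5 × 0.403²] = 2.29 mA.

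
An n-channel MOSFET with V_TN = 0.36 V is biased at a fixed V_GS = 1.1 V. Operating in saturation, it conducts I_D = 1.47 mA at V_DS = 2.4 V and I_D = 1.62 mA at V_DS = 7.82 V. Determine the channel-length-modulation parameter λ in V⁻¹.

λ = 0.0197 V⁻¹

With V_GS fixed, I_D ∝ (1 + λ V_DS) in saturation, so I_D2/I_D1 = (1 + λ V_DS2)/(1 + λ V_DS1).
1.62/1.47 = 1.102 = (1 + 7.82 λ)/(1 + 2.4 λ).
Solving: λ (I_D1 V_DS2 − I_D2 V_DS1) = I_D2 − I_D1, so λ = (1.62 − 1.47) / (1.47 × 7.82 − 1.62 × 2.4) = 0.15 / 7.61 = 0.0197 V⁻¹.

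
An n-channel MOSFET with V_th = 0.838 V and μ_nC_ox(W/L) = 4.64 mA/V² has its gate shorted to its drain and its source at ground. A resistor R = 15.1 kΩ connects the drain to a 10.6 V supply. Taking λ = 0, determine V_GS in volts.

V_GS = 1.35 V

With gate tied to drain, V_GS = V_DS ≥ V_GS − V_th, so the device is in saturation.
KCL at the drain: ½ k_n (V_GS − V_th)² = (V_DD − V_GS)/R.
Let x = V_GS − 0.838. Then 35 x² + x − 9.762 = 0, giving x = 0.514 V (positive root), so V_GS = 1.35 V.
I_D = (V_DD − V_GS)/R = (10.6 − 1.35) / 15.1 = 0.612 mA.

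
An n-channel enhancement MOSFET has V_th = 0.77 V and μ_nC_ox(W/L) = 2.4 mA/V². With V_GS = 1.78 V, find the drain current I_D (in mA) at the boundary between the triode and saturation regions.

At the boundary V_DS = V_ov = V_GS − V_th = 1.78 − 0.77 = 1.01 V.
I_D = ½ k_n V_ov² = 0.5 × 2.4 × 1.01² = 1.22 mA.

I_D = 1.22 mA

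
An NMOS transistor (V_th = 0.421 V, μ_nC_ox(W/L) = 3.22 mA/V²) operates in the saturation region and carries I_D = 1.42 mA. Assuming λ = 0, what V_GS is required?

In saturation I_D = ½ k_n (V_GS − V_th)², so V_GS − V_th = √(2 I_D / k_n) = √(2 × 1.42 / 3.22) = 0.939 V.
V_GS = 0.421 + 0.939 = 1.36 V.

V_GS = 1.36 V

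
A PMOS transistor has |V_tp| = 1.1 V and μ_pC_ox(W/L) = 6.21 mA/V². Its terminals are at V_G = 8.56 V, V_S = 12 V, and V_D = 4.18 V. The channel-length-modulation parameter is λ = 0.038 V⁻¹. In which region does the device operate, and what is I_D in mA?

V_SG = V_S − V_G = 12 − 8.56 = 3.44 V; V_SD = V_S − V_D = 12 − 4.18 = 7.82 V.
V_ov = V_SG − |V_tp| = 3.44 − 1.1 = 2.34 V.
Since V_SD = 7.82 V ≥ V_ov = 2.34 V, the device is in saturation.
I_D = ½ k_p V_ov² (1 + λ V_SD) = 0.5 × 6.21 × 2.34² × (1 + 0.038 × 7.82) = 22.1 mA.

Saturation; I_D = 22.1 mA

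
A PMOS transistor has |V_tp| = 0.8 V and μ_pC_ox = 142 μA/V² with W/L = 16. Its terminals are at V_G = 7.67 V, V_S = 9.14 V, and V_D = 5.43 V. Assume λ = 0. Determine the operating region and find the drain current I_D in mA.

V_SG = V_S − V_G = 9.14 − 7.67 = 1.47 V; V_SD = V_S − V_D = 9.14 − 5.43 = 3.71 V.
k_p = μ_pC_ox · (W/L) = 2.272 mA/V².
V_ov = V_SG − |V_tp| = 1.47 − 0.8 = 0.67 V.
Since V_SD = 3.71 V ≥ V_ov = 0.67 V, the device is in saturation.
I_D = ½ k_p V_ov² = 0.5 × 2.272 × 0.67² = 0.51 mA.

Saturation; I_D = 0.510 mA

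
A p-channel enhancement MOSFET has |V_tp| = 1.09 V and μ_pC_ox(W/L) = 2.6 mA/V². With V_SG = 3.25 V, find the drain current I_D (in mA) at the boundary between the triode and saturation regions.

At the boundary V_SD = V_ov = V_SG − |V_tp| = 3.25 − 1.09 = 2.16 V.
I_D = ½ k_p V_ov² = 0.5 × 2.6 × 2.16² = 6.07 mA.

I_D = 6.07 mA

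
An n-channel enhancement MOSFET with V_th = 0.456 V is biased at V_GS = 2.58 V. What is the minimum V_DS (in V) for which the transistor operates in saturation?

V_DS,sat = 2.12 V

The boundary between triode and saturation is V_DS = V_GS − V_th = V_ov.
V_ov = 2.58 − 0.456 = 2.12 V.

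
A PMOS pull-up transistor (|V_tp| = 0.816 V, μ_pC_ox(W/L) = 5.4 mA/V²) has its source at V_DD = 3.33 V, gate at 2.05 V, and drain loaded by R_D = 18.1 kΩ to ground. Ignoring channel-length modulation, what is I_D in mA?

I_D = 0.180 mA

V_SG = V_DD − V_G = 3.33 − 2.05 = 1.28 V, so V_ov = 1.28 − 0.816 = 0.464 V.
Assume saturation: I_D = ½ k_p V_ov² = 0.5 × 5.4 × 0.464² = 0.581 mA, giving V_SD = V_DD − I_D R_D = 3.33 − 0.581 × 18.1 = -7.19 V.
But -7.19 V < V_ov = 0.464 V, so the device is actually in triode.
In triode I_D = k_p[V_ov V_SD − ½ V_SD²] and I_D = (V_DD − V_SD)/R_D. Equating: 48.9 V_SD² − 46.35 V_SD + 3.33 = 0, giving V_SD = 0.0783 V (the root below V_ov).
I_D = (3.33 − 0.0783) / 18.1 = 0.18 mA.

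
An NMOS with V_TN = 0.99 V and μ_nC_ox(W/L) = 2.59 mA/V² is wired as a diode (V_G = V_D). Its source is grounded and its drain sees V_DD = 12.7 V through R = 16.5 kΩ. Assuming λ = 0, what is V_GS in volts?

With gate tied to drain, V_GS = V_DS ≥ V_GS − V_TN, so the device is in saturation.
KCL at the drain: ½ k_n (V_GS − V_TN)² = (V_DD − V_GS)/R.
Let x = V_GS − 0.99. Then 21.4 x² + x − 11.71 = 0, giving x = 0.717 V (positive root), so V_GS = 1.71 V.
I_D = (V_DD − V_GS)/R = (12.7 − 1.71) / 16.5 = 0.666 mA.

V_GS = 1.71 V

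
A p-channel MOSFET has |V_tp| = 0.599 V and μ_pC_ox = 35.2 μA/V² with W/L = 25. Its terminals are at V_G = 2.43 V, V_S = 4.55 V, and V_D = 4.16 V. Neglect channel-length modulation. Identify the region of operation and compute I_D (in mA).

V_SG = V_S − V_G = 4.55 − 2.43 = 2.12 V; V_SD = V_S − V_D = 4.55 − 4.16 = 0.39 V.
k_p = μ_pC_ox · (W/L) = 0.88 mA/V².
V_ov = V_SG − |V_tp| = 2.12 − 0.599 = 1.52 V.
Since V_SD = 0.39 V < V_ov = 1.52 V, the device is in the triode region.
I_D = k_p [V_ov · V_SD − ½ V_SD²] = 0.88 × [1.52 × 0.39 − 0.5 × 0.39²] = 0.455 mA.

Triode; I_D = 0.455 mA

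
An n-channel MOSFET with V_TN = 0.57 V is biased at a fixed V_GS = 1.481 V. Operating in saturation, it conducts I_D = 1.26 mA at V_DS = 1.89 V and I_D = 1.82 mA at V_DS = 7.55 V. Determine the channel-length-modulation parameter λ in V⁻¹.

With V_GS fixed, I_D ∝ (1 + λ V_DS) in saturation, so I_D2/I_D1 = (1 + λ V_DS2)/(1 + λ V_DS1).
1.82/1.26 = 1.444 = (1 + 7.55 λ)/(1 + 1.89 λ).
Solving: λ (I_D1 V_DS2 − I_D2 V_DS1) = I_D2 − I_D1, so λ = (1.82 − 1.26) / (1.26 × 7.55 − 1.82 × 1.89) = 0.56 / 6.07 = 0.0922 V⁻¹.

λ = 0.0922 V⁻¹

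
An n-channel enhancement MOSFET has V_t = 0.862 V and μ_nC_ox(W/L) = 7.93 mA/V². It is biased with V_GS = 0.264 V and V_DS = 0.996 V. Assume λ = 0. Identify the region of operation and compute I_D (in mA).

V_GS = 0.264 V < V_t = 0.862 V, so the transistor is in cutoff.

Cutoff; I_D = 0 mA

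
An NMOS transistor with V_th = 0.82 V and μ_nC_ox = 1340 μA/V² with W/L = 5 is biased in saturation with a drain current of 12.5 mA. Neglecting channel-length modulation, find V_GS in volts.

k_n = μ_nC_ox · (W/L) = 6.7 mA/V².
In saturation I_D = ½ k_n (V_GS − V_th)², so V_GS − V_th = √(2 I_D / k_n) = √(2 × 12.5 / 6.7) = 1.93 V.
V_GS = 0.82 + 1.93 = 2.75 V.

V_GS = 2.75 V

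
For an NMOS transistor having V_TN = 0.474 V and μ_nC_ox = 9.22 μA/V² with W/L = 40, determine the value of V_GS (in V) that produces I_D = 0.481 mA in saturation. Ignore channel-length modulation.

V_GS = 2.09 V

k_n = μ_nC_ox · (W/L) = 0.3688 mA/V².
In saturation I_D = ½ k_n (V_GS − V_TN)², so V_GS − V_TN = √(2 I_D / k_n) = √(2 × 0.481 / 0.3688) = 1.62 V.
V_GS = 0.474 + 1.62 = 2.09 V.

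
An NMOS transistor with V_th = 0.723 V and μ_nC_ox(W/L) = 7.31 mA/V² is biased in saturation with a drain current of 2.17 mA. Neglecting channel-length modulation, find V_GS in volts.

In saturation I_D = ½ k_n (V_GS − V_th)², so V_GS − V_th = √(2 I_D / k_n) = √(2 × 2.17 / 7.31) = 0.771 V.
V_GS = 0.723 + 0.771 = 1.49 V.

V_GS = 1.49 V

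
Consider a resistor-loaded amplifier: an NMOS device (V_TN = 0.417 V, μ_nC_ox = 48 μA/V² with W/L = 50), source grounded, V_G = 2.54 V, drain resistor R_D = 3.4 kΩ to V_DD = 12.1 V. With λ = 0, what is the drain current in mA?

I_D = 3.32 mA

V_GS = V_G = 2.54 V, so V_ov = 2.54 − 0.417 = 2.12 V.
k_n = μ_nC_ox · (W/L) = 2.4 mA/V².
Assume saturation: I_D = ½ k_n V_ov² = 0.5 × 2.4 × 2.12² = 5.41 mA, giving V_DS = V_DD − I_D R_D = 12.1 − 5.41 × 3.4 = -6.29 V.
But -6.29 V < V_ov = 2.12 V, so the device is actually in triode.
In triode I_D = k_n[V_ov V_DS − ½ V_DS²] and I_D = (V_DD − V_DS)/R_D. Equating: 4.08 V_DS² − 18.32 V_DS + 12.1 = 0, giving V_DS = 0.804 V (the root below V_ov).
I_D = (12.1 − 0.804) / 3.4 = 3.32 mA.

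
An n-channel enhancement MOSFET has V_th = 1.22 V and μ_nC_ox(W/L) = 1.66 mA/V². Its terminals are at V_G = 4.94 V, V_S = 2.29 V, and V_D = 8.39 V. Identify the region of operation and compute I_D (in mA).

Saturation; I_D = 1.70 mA

V_GS = V_G − V_S = 4.94 − 2.29 = 2.65 V; V_DS = V_D − V_S = 8.39 − 2.29 = 6.1 V.
V_ov = V_GS − V_th = 2.65 − 1.22 = 1.43 V.
Since V_DS = 6.1 V ≥ V_ov = 1.43 V, the device is in saturation.
I_D = ½ k_n V_ov² = 0.5 × 1.66 × 1.43² = 1.7 mA.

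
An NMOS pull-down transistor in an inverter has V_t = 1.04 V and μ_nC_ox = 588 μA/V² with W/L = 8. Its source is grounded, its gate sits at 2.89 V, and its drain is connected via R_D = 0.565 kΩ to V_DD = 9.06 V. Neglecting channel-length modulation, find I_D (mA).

I_D = 8.05 mA

V_GS = V_G = 2.89 V, so V_ov = 2.89 − 1.04 = 1.85 V.
k_n = μ_nC_ox · (W/L) = 4.704 mA/V².
Assume saturation: I_D = ½ k_n V_ov² = 0.5 × 4.704 × 1.85² = 8.05 mA, giving V_DS = V_DD − I_D R_D = 9.06 − 8.05 × 0.565 = 4.51 V.
V_DS = 4.51 V ≥ V_ov = 1.85 V, confirming saturation.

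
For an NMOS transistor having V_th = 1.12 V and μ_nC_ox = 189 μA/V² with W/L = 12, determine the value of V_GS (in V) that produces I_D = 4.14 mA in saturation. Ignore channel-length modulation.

V_GS = 3.03 V

k_n = μ_nC_ox · (W/L) = 2.268 mA/V².
In saturation I_D = ½ k_n (V_GS − V_th)², so V_GS − V_th = √(2 I_D / k_n) = √(2 × 4.14 / 2.268) = 1.91 V.
V_GS = 1.12 + 1.91 = 3.03 V.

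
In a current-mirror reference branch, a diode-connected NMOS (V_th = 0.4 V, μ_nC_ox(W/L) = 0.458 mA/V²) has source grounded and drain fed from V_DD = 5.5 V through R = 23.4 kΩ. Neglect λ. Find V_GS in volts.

V_GS = 1.29 V

With gate tied to drain, V_GS = V_DS ≥ V_GS − V_th, so the device is in saturation.
KCL at the drain: ½ k_n (V_GS − V_th)² = (V_DD − V_GS)/R.
Let x = V_GS − 0.4. Then 5.36 x² + x − 5.1 = 0, giving x = 0.887 V (positive root), so V_GS = 1.29 V.
I_D = (V_DD − V_GS)/R = (5.5 − 1.29) / 23.4 = 0.18 mA.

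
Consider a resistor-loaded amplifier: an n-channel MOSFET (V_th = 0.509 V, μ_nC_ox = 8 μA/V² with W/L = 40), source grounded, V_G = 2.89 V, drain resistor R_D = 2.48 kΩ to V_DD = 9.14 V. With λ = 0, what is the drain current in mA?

V_GS = V_G = 2.89 V, so V_ov = 2.89 − 0.509 = 2.38 V.
k_n = μ_nC_ox · (W/L) = 0.32 mA/V².
Assume saturation: I_D = ½ k_n V_ov² = 0.5 × 0.32 × 2.38² = 0.907 mA, giving V_DS = V_DD − I_D R_D = 9.14 − 0.907 × 2.48 = 6.89 V.
V_DS = 6.89 V ≥ V_ov = 2.38 V, confirming saturation.

I_D = 0.907 mA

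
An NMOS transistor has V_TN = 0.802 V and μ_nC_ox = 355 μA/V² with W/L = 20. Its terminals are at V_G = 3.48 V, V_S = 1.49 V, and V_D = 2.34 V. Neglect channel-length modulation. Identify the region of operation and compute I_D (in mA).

Triode; I_D = 4.60 mA

V_GS = V_G − V_S = 3.48 − 1.49 = 1.99 V; V_DS = V_D − V_S = 2.34 − 1.49 = 0.85 V.
k_n = μ_nC_ox · (W/L) = 7.1 mA/V².
V_ov = V_GS − V_TN = 1.99 − 0.802 = 1.19 V.
Since V_DS = 0.85 V < V_ov = 1.19 V, the device is in the triode region.
I_D = k_n [V_ov · V_DS − ½ V_DS²] = 7.1 × [1.19 × 0.85 − 0.5 × 0.85²] = 4.6 mA.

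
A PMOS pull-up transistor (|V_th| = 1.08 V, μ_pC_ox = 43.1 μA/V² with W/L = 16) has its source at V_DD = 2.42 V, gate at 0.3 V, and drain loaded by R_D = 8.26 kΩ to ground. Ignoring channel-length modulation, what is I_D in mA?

I_D = 0.242 mA

V_SG = V_DD − V_G = 2.42 − 0.3 = 2.12 V, so V_ov = 2.12 − 1.08 = 1.04 V.
k_p = μ_pC_ox · (W/L) = 0.6896 mA/V².
Assume saturation: I_D = ½ k_p V_ov² = 0.5 × 0.6896 × 1.04² = 0.373 mA, giving V_SD = V_DD − I_D R_D = 2.42 − 0.373 × 8.26 = -0.66 V.
But -0.66 V < V_ov = 1.04 V, so the device is actually in triode.
In triode I_D = k_p[V_ov V_SD − ½ V_SD²] and I_D = (V_DD − V_SD)/R_D. Equating: 2.85 V_SD² − 6.924 V_SD + 2.42 = 0, giving V_SD = 0.423 V (the root below V_ov).
I_D = (2.42 − 0.423) / 8.26 = 0.242 mA.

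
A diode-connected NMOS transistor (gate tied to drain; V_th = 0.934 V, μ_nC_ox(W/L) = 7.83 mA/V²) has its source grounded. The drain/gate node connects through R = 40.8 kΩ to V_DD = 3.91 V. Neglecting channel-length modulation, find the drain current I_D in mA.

I_D = 0.0697 mA

With gate tied to drain, V_GS = V_DS ≥ V_GS − V_th, so the device is in saturation.
KCL at the drain: ½ k_n (V_GS − V_th)² = (V_DD − V_GS)/R.
Let x = V_GS − 0.934. Then 160 x² + x − 2.976 = 0, giving x = 0.133 V (positive root), so V_GS = 1.07 V.
I_D = (V_DD − V_GS)/R = (3.91 − 1.07) / 40.8 = 0.0697 mA.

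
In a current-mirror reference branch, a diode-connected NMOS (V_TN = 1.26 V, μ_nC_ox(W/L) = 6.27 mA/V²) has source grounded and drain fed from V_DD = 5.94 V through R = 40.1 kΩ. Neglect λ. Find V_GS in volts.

With gate tied to drain, V_GS = V_DS ≥ V_GS − V_TN, so the device is in saturation.
KCL at the drain: ½ k_n (V_GS − V_TN)² = (V_DD − V_GS)/R.
Let x = V_GS − 1.26. Then 126 x² + x − 4.68 = 0, giving x = 0.189 V (positive root), so V_GS = 1.45 V.
I_D = (V_DD − V_GS)/R = (5.94 − 1.45) / 40.1 = 0.112 mA.

V_GS = 1.45 V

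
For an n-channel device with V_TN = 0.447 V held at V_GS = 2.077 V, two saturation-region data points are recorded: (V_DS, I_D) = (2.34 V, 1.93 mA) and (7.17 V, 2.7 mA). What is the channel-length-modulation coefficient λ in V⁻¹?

With V_GS fixed, I_D ∝ (1 + λ V_DS) in saturation, so I_D2/I_D1 = (1 + λ V_DS2)/(1 + λ V_DS1).
2.7/1.93 = 1.399 = (1 + 7.17 λ)/(1 + 2.34 λ).
Solving: λ (I_D1 V_DS2 − I_D2 V_DS1) = I_D2 − I_D1, so λ = (2.7 − 1.93) / (1.93 × 7.17 − 2.7 × 2.34) = 0.77 / 7.52 = 0.102 V⁻¹.

λ = 0.102 V⁻¹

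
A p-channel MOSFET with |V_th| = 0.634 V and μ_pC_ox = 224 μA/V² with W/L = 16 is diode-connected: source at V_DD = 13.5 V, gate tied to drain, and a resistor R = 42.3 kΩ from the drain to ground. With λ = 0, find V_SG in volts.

V_SG = 1.04 V

With gate tied to drain, V_SG = V_SD ≥ V_SG − |V_th|, so the device is in saturation.
k_p = μ_pC_ox · (W/L) = 3.584 mA/V².
KCL at the drain: ½ k_p (V_SG − |V_th|)² = (V_DD − V_SG)/R.
Let x = V_SG − 0.634. Then 75.8 x² + x − 12.87 = 0, giving x = 0.405 V (positive root), so V_SG = 1.04 V.
I_D = (V_DD − V_SG)/R = (13.5 − 1.04) / 42.3 = 0.295 mA.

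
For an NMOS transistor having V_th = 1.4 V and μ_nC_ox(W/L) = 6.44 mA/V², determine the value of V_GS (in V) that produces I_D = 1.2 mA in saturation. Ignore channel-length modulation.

In saturation I_D = ½ k_n (V_GS − V_th)², so V_GS − V_th = √(2 I_D / k_n) = √(2 × 1.2 / 6.44) = 0.61 V.
V_GS = 1.4 + 0.61 = 2.01 V.

V_GS = 2.01 V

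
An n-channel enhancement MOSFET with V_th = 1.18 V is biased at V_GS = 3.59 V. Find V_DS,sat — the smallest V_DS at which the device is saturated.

The boundary between triode and saturation is V_DS = V_GS − V_th = V_ov.
V_ov = 3.59 − 1.18 = 2.41 V.

V_DS,sat = 2.41 V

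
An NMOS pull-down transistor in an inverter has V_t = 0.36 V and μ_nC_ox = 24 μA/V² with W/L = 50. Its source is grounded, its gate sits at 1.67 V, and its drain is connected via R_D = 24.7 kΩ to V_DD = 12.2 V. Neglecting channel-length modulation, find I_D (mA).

I_D = 0.480 mA

V_GS = V_G = 1.67 V, so V_ov = 1.67 − 0.36 = 1.31 V.
k_n = μ_nC_ox · (W/L) = 1.2 mA/V².
Assume saturation: I_D = ½ k_n V_ov² = 0.5 × 1.2 × 1.31² = 1.03 mA, giving V_DS = V_DD − I_D R_D = 12.2 − 1.03 × 24.7 = -13.2 V.
But -13.2 V < V_ov = 1.31 V, so the device is actually in triode.
In triode I_D = k_n[V_ov V_DS − ½ V_DS²] and I_D = (V_DD − V_DS)/R_D. Equating: 14.8 V_DS² − 39.83 V_DS + 12.2 = 0, giving V_DS = 0.353 V (the root below V_ov).
I_D = (12.2 − 0.353) / 24.7 = 0.48 mA.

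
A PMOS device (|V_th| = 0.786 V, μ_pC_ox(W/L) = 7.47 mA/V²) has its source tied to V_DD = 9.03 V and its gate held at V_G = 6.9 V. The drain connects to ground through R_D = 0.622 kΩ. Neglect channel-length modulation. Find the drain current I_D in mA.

V_SG = V_DD − V_G = 9.03 − 6.9 = 2.13 V, so V_ov = 2.13 − 0.786 = 1.34 V.
Assume saturation: I_D = ½ k_p V_ov² = 0.5 × 7.47 × 1.34² = 6.75 mA, giving V_SD = V_DD − I_D R_D = 9.03 − 6.75 × 0.622 = 4.83 V.
V_SD = 4.83 V ≥ V_ov = 1.34 V, confirming saturation.

I_D = 6.75 mA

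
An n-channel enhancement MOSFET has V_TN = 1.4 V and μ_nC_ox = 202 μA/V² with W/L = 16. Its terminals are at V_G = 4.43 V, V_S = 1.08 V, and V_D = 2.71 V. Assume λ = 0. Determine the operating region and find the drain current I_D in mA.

Triode; I_D = 5.98 mA

V_GS = V_G − V_S = 4.43 − 1.08 = 3.35 V; V_DS = V_D − V_S = 2.71 − 1.08 = 1.63 V.
k_n = μ_nC_ox · (W/L) = 3.232 mA/V².
V_ov = V_GS − V_TN = 3.35 − 1.4 = 1.95 V.
Since V_DS = 1.63 V < V_ov = 1.95 V, the device is in the triode region.
I_D = k_n [V_ov · V_DS − ½ V_DS²] = 3.232 × [1.95 × 1.63 − 0.5 × 1.63²] = 5.98 mA.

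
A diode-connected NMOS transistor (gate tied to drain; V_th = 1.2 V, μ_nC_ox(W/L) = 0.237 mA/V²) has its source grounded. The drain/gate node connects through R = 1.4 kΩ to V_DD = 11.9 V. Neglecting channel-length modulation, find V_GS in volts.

V_GS = 6.76 V

With gate tied to drain, V_GS = V_DS ≥ V_GS − V_th, so the device is in saturation.
KCL at the drain: ½ k_n (V_GS − V_th)² = (V_DD − V_GS)/R.
Let x = V_GS − 1.2. Then 0.166 x² + x − 10.7 = 0, giving x = 5.56 V (positive root), so V_GS = 6.76 V.
I_D = (V_DD − V_GS)/R = (11.9 − 6.76) / 1.4 = 3.67 mA.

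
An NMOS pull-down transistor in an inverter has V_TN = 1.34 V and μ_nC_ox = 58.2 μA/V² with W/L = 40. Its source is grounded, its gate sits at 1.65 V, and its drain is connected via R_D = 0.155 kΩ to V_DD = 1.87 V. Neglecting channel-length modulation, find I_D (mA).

V_GS = V_G = 1.65 V, so V_ov = 1.65 − 1.34 = 0.31 V.
k_n = μ_nC_ox · (W/L) = 2.328 mA/V².
Assume saturation: I_D = ½ k_n V_ov² = 0.5 × 2.328 × 0.31² = 0.112 mA, giving V_DS = V_DD − I_D R_D = 1.87 − 0.112 × 0.155 = 1.85 V.
V_DS = 1.85 V ≥ V_ov = 0.31 V, confirming saturation.

I_D = 0.112 mA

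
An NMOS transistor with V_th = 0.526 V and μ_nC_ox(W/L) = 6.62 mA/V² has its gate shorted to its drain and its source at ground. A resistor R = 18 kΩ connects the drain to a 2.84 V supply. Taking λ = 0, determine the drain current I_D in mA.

With gate tied to drain, V_GS = V_DS ≥ V_GS − V_th, so the device is in saturation.
KCL at the drain: ½ k_n (V_GS − V_th)² = (V_DD − V_GS)/R.
Let x = V_GS − 0.526. Then 59.6 x² + x − 2.314 = 0, giving x = 0.189 V (positive root), so V_GS = 0.715 V.
I_D = (V_DD − V_GS)/R = (2.84 − 0.715) / 18 = 0.118 mA.

I_D = 0.118 mA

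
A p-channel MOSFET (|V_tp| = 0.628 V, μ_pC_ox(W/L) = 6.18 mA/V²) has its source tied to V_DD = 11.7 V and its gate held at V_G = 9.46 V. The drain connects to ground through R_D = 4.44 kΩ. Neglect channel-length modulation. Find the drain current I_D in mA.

I_D = 2.57 mA

V_SG = V_DD − V_G = 11.7 − 9.46 = 2.24 V, so V_ov = 2.24 − 0.628 = 1.61 V.
Assume saturation: I_D = ½ k_p V_ov² = 0.5 × 6.18 × 1.61² = 8.03 mA, giving V_SD = V_DD − I_D R_D = 11.7 − 8.03 × 4.44 = -24 V.
But -24 V < V_ov = 1.61 V, so the device is actually in triode.
In triode I_D = k_p[V_ov V_SD − ½ V_SD²] and I_D = (V_DD − V_SD)/R_D. Equating: 13.7 V_SD² − 45.23 V_SD + 11.7 = 0, giving V_SD = 0.283 V (the root below V_ov).
I_D = (11.7 − 0.283) / 4.44 = 2.57 mA.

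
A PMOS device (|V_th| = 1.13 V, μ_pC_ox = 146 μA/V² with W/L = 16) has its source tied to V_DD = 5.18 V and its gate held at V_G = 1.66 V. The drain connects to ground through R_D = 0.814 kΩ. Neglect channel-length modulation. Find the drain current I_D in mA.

I_D = 4.93 mA

V_SG = V_DD − V_G = 5.18 − 1.66 = 3.52 V, so V_ov = 3.52 − 1.13 = 2.39 V.
k_p = μ_pC_ox · (W/L) = 2.336 mA/V².
Assume saturation: I_D = ½ k_p V_ov² = 0.5 × 2.336 × 2.39² = 6.67 mA, giving V_SD = V_DD − I_D R_D = 5.18 − 6.67 × 0.814 = -0.251 V.
But -0.251 V < V_ov = 2.39 V, so the device is actually in triode.
In triode I_D = k_p[V_ov V_SD − ½ V_SD²] and I_D = (V_DD − V_SD)/R_D. Equating: 0.951 V_SD² − 5.545 V_SD + 5.18 = 0, giving V_SD = 1.17 V (the root below V_ov).
I_D = (5.18 − 1.17) / 0.814 = 4.93 mA.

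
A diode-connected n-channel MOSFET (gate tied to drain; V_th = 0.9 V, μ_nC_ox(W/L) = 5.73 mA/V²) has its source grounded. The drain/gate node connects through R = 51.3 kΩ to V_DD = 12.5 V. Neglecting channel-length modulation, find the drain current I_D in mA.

I_D = 0.221 mA

With gate tied to drain, V_GS = V_DS ≥ V_GS − V_th, so the device is in saturation.
KCL at the drain: ½ k_n (V_GS − V_th)² = (V_DD − V_GS)/R.
Let x = V_GS − 0.9. Then 147 x² + x − 11.6 = 0, giving x = 0.278 V (positive root), so V_GS = 1.18 V.
I_D = (V_DD − V_GS)/R = (12.5 − 1.18) / 51.3 = 0.221 mA.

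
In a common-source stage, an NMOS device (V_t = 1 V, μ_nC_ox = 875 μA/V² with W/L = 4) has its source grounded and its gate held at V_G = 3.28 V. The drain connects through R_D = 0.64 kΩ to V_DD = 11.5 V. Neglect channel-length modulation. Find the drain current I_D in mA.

V_GS = V_G = 3.28 V, so V_ov = 3.28 − 1 = 2.28 V.
k_n = μ_nC_ox · (W/L) = 3.5 mA/V².
Assume saturation: I_D = ½ k_n V_ov² = 0.5 × 3.5 × 2.28² = 9.1 mA, giving V_DS = V_DD − I_D R_D = 11.5 − 9.1 × 0.64 = 5.68 V.
V_DS = 5.68 V ≥ V_ov = 2.28 V, confirming saturation.

I_D = 9.10 mA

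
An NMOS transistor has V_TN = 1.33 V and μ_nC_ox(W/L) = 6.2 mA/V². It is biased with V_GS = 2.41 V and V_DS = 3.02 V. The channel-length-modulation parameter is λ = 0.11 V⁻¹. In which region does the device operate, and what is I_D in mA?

Saturation; I_D = 4.82 mA

V_ov = V_GS − V_TN = 2.41 − 1.33 = 1.08 V.
Since V_DS = 3.02 V ≥ V_ov = 1.08 V, the device is in saturation.
I_D = ½ k_n V_ov² (1 + λ V_DS) = 0.5 × 6.2 × 1.08² × (1 + 0.11 × 3.02) = 4.82 mA.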